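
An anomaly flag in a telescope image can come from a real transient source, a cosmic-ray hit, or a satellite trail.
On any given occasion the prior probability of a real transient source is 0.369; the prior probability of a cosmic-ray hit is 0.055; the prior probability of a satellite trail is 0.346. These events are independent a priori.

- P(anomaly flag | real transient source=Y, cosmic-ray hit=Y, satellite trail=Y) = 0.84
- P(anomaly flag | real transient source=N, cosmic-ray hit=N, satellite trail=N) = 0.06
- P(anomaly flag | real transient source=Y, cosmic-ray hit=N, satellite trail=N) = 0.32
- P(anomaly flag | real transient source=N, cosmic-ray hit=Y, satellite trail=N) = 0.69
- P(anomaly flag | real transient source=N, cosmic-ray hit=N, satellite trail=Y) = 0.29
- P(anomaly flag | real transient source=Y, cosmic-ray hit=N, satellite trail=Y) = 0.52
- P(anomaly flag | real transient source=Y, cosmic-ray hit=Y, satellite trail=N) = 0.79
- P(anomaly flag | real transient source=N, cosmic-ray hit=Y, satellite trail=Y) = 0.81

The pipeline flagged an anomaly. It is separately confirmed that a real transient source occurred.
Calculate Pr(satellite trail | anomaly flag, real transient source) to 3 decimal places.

Pr(satellite trail | anomaly flag, real transient source) ≈ 0.451

P(anomaly flag | real transient source) = 0.32×0.945×0.654 + 0.52×0.945×0.346 + 0.79×0.055×0.654 + 0.84×0.055×0.346 = 0.197770 + 0.170024 + 0.028416 + 0.015985 = 0.412195
The satellite trail-present share is 0.170024 + 0.015985 = 0.186009.
So P(satellite trail | anomaly flag, real transient source) = 0.186009/0.412195 ≈ 0.451.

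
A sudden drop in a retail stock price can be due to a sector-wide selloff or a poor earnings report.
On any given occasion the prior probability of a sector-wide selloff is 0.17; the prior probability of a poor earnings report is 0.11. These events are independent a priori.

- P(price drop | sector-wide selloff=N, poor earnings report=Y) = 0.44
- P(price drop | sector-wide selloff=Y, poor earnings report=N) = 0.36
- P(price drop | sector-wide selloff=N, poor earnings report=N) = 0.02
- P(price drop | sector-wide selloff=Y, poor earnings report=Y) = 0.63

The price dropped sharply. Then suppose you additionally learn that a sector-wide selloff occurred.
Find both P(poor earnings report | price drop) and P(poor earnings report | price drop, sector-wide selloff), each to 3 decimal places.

P(poor earnings report | price drop) ≈ 0.429; P(poor earnings report | price drop, sector-wide selloff) ≈ 0.178

For the numerator, keep only poor earnings report=true terms: 0.040172 + 0.011781 = 0.051953
Denominator P(price drop): 0.02*0.83*0.89 + 0.44*0.83*0.11 + 0.36*0.17*0.89 + 0.63*0.17*0.11 = 0.121195
P(poor earnings report | price drop) = 0.051953/0.121195 ≈ 0.429

Now also conditioning on sector-wide selloff=true:
P(price drop | sector-wide selloff) = 0.36×0.89 + 0.63×0.11 = 0.320400 + 0.069300 = 0.389700
The poor earnings report-present share is 0.63×0.11 = 0.069300.
So P(poor earnings report | price drop, sector-wide selloff) = 0.069300/0.389700 ≈ 0.178.
This is intercausal reasoning (explaining away): once sector-wide selloff accounts for the price drop, poor earnings report becomes less likely.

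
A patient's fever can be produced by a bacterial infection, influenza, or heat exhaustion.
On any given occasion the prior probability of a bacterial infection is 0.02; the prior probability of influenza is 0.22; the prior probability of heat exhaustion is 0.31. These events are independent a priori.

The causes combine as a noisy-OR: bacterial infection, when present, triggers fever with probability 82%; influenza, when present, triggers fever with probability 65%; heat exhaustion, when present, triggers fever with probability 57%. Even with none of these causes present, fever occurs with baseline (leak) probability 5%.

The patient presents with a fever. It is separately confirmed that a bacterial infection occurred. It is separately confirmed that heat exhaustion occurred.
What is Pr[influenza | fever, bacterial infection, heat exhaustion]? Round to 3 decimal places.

Pr[influenza | fever, bacterial infection, heat exhaustion] ≈ 0.229

Under noisy-OR, P(fever | causes) = 1 − (1−0.05)·∏(1−qᵢ) over the active causes.
Weight on influenza=true, given the evidence: 0.974264*0.22 = 0.214338
Denominator P(fever | bacterial infection, heat exhaustion): 0.92647*0.78 + 0.974264*0.22 = 0.936985
Posterior = 0.214338 / 0.936985 ≈ 0.229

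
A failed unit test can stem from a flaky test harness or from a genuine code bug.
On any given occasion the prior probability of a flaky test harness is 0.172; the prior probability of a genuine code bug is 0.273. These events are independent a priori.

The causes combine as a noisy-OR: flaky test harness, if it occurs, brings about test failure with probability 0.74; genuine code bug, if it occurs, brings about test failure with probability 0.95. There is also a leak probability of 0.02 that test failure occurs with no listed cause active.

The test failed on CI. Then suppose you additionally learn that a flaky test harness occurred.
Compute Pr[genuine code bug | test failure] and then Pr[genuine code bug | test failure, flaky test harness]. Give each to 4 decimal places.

Pr[genuine code bug | test failure] ≈ 0.7129; Pr[genuine code bug | test failure, flaky test harness] ≈ 0.3322

Under noisy-OR, P(test failure | causes) = 1 − (1−0.02)·∏(1−qᵢ) over the active causes.
By total probability over the 4 (flaky test harness, genuine code bug) configurations:
  P(test failure) = 0.02*0.828*0.727 + 0.951*0.828*0.273 + 0.7452*0.172*0.727 + 0.98726*0.172*0.273
        = 0.012039 + 0.214968 + 0.093183 + 0.046358 = 0.366548
The terms with genuine code bug present sum to 0.261326, so
  P(genuine code bug | test failure) = 0.261326 / 0.366548 ≈ 0.7129

Now also conditioning on flaky test harness=true:
By total probability over both values of genuine code bug:
  P(test failure | flaky test harness) = 0.7452×0.727 + 0.98726×0.273
        = 0.541760 + 0.269522 = 0.811282
The terms with genuine code bug present sum to 0.269522, so
  P(genuine code bug | test failure, flaky test harness) = 0.269522 / 0.811282 ≈ 0.3322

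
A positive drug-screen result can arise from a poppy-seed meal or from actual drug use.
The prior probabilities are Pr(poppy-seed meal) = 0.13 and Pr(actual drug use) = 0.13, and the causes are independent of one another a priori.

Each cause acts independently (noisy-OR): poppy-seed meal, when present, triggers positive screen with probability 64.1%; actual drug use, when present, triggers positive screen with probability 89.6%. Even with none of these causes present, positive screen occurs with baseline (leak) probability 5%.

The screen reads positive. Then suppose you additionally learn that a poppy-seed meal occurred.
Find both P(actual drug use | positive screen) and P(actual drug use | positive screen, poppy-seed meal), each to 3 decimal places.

P(actual drug use | positive screen) ≈ 0.513; P(actual drug use | positive screen, poppy-seed meal) ≈ 0.179

Under noisy-OR, P(positive screen | causes) = 1 − (1−0.05)·∏(1−qᵢ) over the active causes.
P(positive screen) = 0.05×0.87×0.87 + 0.9012×0.87×0.13 + 0.65895×0.13×0.87 + 0.964531×0.13×0.13 = 0.037845 + 0.101926 + 0.074527 + 0.016301 = 0.230599
The actual drug use-present share is 0.101926 + 0.016301 = 0.118227.
So P(actual drug use | positive screen) = 0.118227/0.230599 ≈ 0.513.

Now condition on the additional information:
For the numerator, keep only actual drug use=true terms: 0.964531·0.13 = 0.125389
Normalizer over all consistent configurations: 0.65895·0.87 + 0.964531·0.13 = 0.698676
Posterior = 0.125389 / 0.698676 ≈ 0.179
This is intercausal reasoning (explaining away): once poppy-seed meal accounts for the positive screen, actual drug use becomes less likely.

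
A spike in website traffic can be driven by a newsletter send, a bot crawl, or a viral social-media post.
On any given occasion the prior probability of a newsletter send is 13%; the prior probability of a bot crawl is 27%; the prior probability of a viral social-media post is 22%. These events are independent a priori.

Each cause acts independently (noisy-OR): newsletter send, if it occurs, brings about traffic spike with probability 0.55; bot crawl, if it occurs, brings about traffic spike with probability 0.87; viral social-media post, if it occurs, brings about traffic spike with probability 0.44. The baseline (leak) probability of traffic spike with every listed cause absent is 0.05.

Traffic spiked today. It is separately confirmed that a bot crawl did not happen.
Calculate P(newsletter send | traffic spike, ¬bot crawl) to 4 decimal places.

P(newsletter send | traffic spike, ¬bot crawl) ≈ 0.3925

Under noisy-OR, P(traffic spike | causes) = 1 − (1−0.05)·∏(1−qᵢ) over the active causes.
P(traffic spike | ¬bot crawl) = 0.05×0.87×0.78 + 0.468×0.87×0.22 + 0.5725×0.13×0.78 + 0.7606×0.13×0.22 = 0.033930 + 0.089575 + 0.058052 + 0.021753 = 0.203310
Of this, 0.079805 comes from 0.058052 + 0.021753 (the newsletter send=true cases).
Hence the posterior is 0.079805/0.203310 ≈ 0.3925.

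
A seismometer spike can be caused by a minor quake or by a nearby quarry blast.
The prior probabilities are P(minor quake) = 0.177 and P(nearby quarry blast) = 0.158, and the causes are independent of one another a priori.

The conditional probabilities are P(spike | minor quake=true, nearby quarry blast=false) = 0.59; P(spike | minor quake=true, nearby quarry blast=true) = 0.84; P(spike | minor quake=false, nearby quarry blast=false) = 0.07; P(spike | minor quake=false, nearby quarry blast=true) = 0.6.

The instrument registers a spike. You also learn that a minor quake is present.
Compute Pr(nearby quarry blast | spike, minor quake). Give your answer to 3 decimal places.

By total probability over both values of nearby quarry blast:
  P(spike | minor quake) = 0.59×0.842 + 0.84×0.158
        = 0.496780 + 0.132720 = 0.629500
Configurations with nearby quarry blast contribute 0.132720, so
  P(nearby quarry blast | spike, minor quake) = 0.132720 / 0.629500 ≈ 0.211

Pr(nearby quarry blast | spike, minor quake) ≈ 0.211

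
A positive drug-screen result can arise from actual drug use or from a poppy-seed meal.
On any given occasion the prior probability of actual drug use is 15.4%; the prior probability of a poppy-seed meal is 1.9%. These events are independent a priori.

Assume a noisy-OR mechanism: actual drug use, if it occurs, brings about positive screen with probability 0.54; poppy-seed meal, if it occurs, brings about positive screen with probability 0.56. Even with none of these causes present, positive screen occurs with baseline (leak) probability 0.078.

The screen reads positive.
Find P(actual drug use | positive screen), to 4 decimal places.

P(actual drug use | positive screen) ≈ 0.5461

Under noisy-OR, P(positive screen | causes) = 1 − (1−0.078)·∏(1−qᵢ) over the active causes.
P(positive screen) = 0.078×0.846×0.981 + 0.59432×0.846×0.019 + 0.57588×0.154×0.981 + 0.813387×0.154×0.019 = 0.064734 + 0.009553 + 0.087000 + 0.002380 = 0.163667
The actual drug use-present share is 0.087000 + 0.002380 = 0.089380.
P(actual drug use | positive screen) = 0.089380 / 0.163667 ≈ 0.5461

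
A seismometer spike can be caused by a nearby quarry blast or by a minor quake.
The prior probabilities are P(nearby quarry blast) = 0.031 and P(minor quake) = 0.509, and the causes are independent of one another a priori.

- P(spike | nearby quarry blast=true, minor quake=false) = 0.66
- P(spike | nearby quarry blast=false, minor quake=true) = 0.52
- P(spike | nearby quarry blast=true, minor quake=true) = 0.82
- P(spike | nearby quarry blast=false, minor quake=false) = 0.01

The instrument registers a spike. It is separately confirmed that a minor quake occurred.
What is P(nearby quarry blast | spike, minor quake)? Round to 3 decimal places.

P(spike | minor quake) = 0.52·0.969 + 0.82·0.031 = 0.503880 + 0.025420 = 0.529300
Restricting to configurations with nearby quarry blast present: 0.82·0.031 = 0.025420.
So P(nearby quarry blast | spike, minor quake) = 0.025420/0.529300 ≈ 0.048.

P(nearby quarry blast | spike, minor quake) ≈ 0.048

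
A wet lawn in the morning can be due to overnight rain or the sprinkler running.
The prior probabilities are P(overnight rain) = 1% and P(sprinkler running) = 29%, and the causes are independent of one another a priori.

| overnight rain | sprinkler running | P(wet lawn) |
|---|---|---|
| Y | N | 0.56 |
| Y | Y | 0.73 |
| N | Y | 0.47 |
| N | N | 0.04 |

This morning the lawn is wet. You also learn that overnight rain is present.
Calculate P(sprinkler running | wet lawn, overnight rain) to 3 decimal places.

P(sprinkler running | wet lawn, overnight rain) ≈ 0.347

Enumerate both values of sprinkler running and weight by the priors:
  P(wet lawn | overnight rain) = 0.56·0.71 + 0.73·0.29
        = 0.397600 + 0.211700 = 0.609300
The terms with sprinkler running present sum to 0.211700, so
  P(sprinkler running | wet lawn, overnight rain) = 0.211700 / 0.609300 ≈ 0.347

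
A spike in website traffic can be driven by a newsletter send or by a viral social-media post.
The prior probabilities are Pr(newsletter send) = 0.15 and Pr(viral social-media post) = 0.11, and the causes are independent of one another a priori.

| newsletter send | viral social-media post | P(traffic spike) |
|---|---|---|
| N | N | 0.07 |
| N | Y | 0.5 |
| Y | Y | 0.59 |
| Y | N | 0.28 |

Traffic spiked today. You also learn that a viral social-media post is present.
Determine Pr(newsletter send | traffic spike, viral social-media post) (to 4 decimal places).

P(traffic spike | viral social-media post) = 0.5×0.85 + 0.59×0.15 = 0.425000 + 0.088500 = 0.513500
Restricting to configurations with newsletter send present: 0.59×0.15 = 0.088500.
So P(newsletter send | traffic spike, viral social-media post) = 0.088500/0.513500 ≈ 0.1723.

Pr(newsletter send | traffic spike, viral social-media post) ≈ 0.1723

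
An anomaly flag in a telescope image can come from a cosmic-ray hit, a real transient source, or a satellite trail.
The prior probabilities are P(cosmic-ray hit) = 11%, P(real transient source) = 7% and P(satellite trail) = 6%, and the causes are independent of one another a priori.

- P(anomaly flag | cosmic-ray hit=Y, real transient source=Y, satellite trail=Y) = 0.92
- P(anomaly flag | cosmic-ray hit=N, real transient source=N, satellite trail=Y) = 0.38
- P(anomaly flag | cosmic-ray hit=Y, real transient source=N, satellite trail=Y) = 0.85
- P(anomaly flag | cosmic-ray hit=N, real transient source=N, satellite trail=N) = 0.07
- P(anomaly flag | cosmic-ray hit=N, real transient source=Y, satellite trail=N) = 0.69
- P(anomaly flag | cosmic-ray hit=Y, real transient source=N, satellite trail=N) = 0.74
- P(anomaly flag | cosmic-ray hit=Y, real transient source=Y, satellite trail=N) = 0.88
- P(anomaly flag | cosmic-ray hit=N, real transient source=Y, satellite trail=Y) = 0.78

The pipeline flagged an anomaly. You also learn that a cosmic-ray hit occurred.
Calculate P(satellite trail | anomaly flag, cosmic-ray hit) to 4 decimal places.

P(anomaly flag | cosmic-ray hit) = 0.74·0.93·0.94 + 0.85·0.93·0.06 + 0.88·0.07·0.94 + 0.92·0.07·0.06 = 0.646908 + 0.047430 + 0.057904 + 0.003864 = 0.756106
Restricting to configurations with satellite trail present: 0.047430 + 0.003864 = 0.051294.
So P(satellite trail | anomaly flag, cosmic-ray hit) = 0.051294/0.756106 ≈ 0.0678.

P(satellite trail | anomaly flag, cosmic-ray hit) ≈ 0.0678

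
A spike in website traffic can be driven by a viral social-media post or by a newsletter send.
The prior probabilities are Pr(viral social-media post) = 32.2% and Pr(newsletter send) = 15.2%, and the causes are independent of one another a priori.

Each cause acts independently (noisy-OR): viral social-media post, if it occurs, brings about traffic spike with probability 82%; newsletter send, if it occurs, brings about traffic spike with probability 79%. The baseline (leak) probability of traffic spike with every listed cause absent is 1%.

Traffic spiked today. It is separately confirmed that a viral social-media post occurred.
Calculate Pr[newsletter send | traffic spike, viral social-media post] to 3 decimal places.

Under noisy-OR, P(traffic spike | causes) = 1 − (1−0.01)·∏(1−qᵢ) over the active causes.
Enumerate both values of newsletter send and weight by the priors:
  P(traffic spike | viral social-media post) = 0.8218·0.848 + 0.962578·0.152
        = 0.696886 + 0.146312 = 0.843198
Configurations with newsletter send contribute 0.146312, so
  P(newsletter send | traffic spike, viral social-media post) = 0.146312 / 0.843198 ≈ 0.174

Pr[newsletter send | traffic spike, viral social-media post] ≈ 0.174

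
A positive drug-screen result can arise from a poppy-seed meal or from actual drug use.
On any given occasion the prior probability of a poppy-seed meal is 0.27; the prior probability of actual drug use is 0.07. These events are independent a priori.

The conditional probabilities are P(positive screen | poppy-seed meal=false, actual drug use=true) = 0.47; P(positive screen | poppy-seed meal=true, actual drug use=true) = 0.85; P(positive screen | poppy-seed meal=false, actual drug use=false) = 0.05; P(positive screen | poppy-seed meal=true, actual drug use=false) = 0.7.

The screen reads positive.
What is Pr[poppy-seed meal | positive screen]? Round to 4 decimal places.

Numerator (weight on configurations with poppy-seed meal): 0.175770 + 0.016065 = 0.191835
Normalizer over all consistent configurations: 0.05*0.73*0.93 + 0.47*0.73*0.07 + 0.7*0.27*0.93 + 0.85*0.27*0.07 = 0.249797
Posterior = 0.191835 / 0.249797 ≈ 0.7680

Pr[poppy-seed meal | positive screen] ≈ 0.7680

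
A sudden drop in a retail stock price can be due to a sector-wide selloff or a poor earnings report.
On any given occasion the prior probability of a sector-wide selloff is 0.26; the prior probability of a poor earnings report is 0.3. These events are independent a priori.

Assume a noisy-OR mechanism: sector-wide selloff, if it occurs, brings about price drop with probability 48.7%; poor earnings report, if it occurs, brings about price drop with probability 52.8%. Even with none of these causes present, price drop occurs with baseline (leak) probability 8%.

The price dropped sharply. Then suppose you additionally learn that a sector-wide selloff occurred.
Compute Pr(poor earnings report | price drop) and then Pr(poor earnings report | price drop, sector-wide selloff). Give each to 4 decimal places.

Pr(poor earnings report | price drop) ≈ 0.5752; Pr(poor earnings report | price drop, sector-wide selloff) ≈ 0.3868

Under noisy-OR, P(price drop | causes) = 1 − (1−0.08)·∏(1−qᵢ) over the active causes.
For the numerator, keep only poor earnings report=true terms: 0.125599 + 0.060624 = 0.186223
Normalizer over all consistent configurations: 0.08*0.74*0.7 + 0.56576*0.74*0.3 + 0.52804*0.26*0.7 + 0.777235*0.26*0.3 = 0.323766
Posterior = 0.186223 / 0.323766 ≈ 0.5752

Now condition on the additional information:
Sum P(price drop|·) weighted by the priors over both values of poor earnings report:
  P(price drop | sector-wide selloff) = 0.52804·0.7 + 0.777235·0.3
        = 0.369628 + 0.233171 = 0.602799
Keeping only the poor earnings report-present terms gives 0.233171, so
  P(poor earnings report | price drop, sector-wide selloff) = 0.233171 / 0.602799 ≈ 0.3868
The drop from 0.5752 to 0.3868 is the explaining-away (discounting) effect.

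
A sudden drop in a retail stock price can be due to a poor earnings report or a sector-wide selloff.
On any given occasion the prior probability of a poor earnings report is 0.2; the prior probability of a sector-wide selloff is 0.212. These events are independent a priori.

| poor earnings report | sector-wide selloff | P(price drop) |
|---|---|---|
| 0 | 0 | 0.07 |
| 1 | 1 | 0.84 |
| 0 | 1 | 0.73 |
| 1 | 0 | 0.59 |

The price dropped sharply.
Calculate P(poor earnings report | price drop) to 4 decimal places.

P(price drop) = 0.07×0.8×0.788 + 0.73×0.8×0.212 + 0.59×0.2×0.788 + 0.84×0.2×0.212 = 0.044128 + 0.123808 + 0.092984 + 0.035616 = 0.296536
Restricting to configurations with poor earnings report present: 0.092984 + 0.035616 = 0.128600.
P(poor earnings report | price drop) = 0.128600 / 0.296536 ≈ 0.4337

P(poor earnings report | price drop) ≈ 0.4337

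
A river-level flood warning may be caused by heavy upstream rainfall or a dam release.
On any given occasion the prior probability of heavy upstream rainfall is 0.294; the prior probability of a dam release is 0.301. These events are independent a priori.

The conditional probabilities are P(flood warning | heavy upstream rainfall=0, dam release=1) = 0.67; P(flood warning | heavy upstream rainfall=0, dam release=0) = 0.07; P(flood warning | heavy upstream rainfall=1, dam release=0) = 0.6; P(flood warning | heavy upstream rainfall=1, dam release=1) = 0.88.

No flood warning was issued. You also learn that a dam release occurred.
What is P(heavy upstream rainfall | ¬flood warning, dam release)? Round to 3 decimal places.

P(heavy upstream rainfall | ¬flood warning, dam release) ≈ 0.132

Sum P(¬flood warning|·) weighted by the priors over both values of heavy upstream rainfall:
  P(¬flood warning | dam release) = 0.33·0.706 + 0.12·0.294
        = 0.232980 + 0.035280 = 0.268260
Keeping only the heavy upstream rainfall-present terms gives 0.035280, so
  P(heavy upstream rainfall | ¬flood warning, dam release) = 0.035280 / 0.268260 ≈ 0.132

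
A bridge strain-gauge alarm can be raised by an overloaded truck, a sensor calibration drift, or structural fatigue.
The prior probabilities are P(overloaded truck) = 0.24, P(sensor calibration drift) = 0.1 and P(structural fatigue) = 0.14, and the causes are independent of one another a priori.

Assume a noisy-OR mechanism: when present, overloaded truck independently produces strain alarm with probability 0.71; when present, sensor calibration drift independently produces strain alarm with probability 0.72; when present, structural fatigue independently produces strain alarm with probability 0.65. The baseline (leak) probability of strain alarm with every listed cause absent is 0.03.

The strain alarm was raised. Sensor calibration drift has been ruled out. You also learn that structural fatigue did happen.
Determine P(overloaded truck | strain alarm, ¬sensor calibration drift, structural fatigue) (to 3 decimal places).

P(overloaded truck | strain alarm, ¬sensor calibration drift, structural fatigue) ≈ 0.301

Under noisy-OR, P(strain alarm | causes) = 1 − (1−0.03)·∏(1−qᵢ) over the active causes.
By total probability over both values of overloaded truck:
  P(strain alarm | ¬sensor calibration drift, structural fatigue) = 0.6605×0.76 + 0.901545×0.24
        = 0.501980 + 0.216371 = 0.718351
Keeping only the overloaded truck-present terms gives 0.216371, so
  P(overloaded truck | strain alarm, ¬sensor calibration drift, structural fatigue) = 0.216371 / 0.718351 ≈ 0.301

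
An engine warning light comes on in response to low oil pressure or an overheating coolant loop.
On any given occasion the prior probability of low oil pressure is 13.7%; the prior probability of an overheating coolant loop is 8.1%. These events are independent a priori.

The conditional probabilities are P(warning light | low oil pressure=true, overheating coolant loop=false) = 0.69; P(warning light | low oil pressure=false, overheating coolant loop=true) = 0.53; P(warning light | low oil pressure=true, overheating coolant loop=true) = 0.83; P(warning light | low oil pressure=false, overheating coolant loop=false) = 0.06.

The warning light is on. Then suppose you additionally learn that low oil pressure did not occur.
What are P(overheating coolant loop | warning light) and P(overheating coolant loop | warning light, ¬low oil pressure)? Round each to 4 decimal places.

Weight on overheating coolant loop=true, given the evidence: 0.037049 + 0.009211 = 0.046260
Denominator P(warning light): 0.06*0.863*0.919 + 0.53*0.863*0.081 + 0.69*0.137*0.919 + 0.83*0.137*0.081 = 0.180719
Posterior = 0.046260 / 0.180719 ≈ 0.2560

Now also conditioning on low oil pressure≠true:
Weight on overheating coolant loop=true, given the evidence: 0.53×0.081 = 0.042930
The normalizing constant is 0.06×0.919 + 0.53×0.081 = 0.098070
Posterior = 0.042930 / 0.098070 ≈ 0.4377
Ruling out low oil pressure raises the posterior on overheating coolant loop — the flip side of explaining away.

P(overheating coolant loop | warning light) ≈ 0.2560; P(overheating coolant loop | warning light, ¬low oil pressure) ≈ 0.4377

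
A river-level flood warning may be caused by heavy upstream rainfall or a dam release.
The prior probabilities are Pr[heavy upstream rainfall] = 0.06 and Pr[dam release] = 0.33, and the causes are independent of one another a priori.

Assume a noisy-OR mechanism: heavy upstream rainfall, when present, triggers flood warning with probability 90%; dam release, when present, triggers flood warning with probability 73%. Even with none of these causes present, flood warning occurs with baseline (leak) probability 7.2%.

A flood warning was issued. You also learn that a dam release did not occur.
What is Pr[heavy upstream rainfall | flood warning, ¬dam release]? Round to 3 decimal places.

Pr[heavy upstream rainfall | flood warning, ¬dam release] ≈ 0.446

Under noisy-OR, P(flood warning | causes) = 1 − (1−0.072)·∏(1−qᵢ) over the active causes.
Enumerate both values of heavy upstream rainfall and weight by the priors:
  P(flood warning | ¬dam release) = 0.072*0.94 + 0.9072*0.06
        = 0.067680 + 0.054432 = 0.122112
Configurations with heavy upstream rainfall contribute 0.054432, so
  P(heavy upstream rainfall | flood warning, ¬dam release) = 0.054432 / 0.122112 ≈ 0.446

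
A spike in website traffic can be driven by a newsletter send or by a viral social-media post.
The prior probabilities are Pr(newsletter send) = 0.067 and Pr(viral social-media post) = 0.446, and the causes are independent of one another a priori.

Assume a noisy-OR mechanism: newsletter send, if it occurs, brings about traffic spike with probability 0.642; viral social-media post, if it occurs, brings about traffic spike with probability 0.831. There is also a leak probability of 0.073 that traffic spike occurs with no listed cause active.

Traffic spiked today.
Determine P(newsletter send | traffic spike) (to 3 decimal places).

P(newsletter send | traffic spike) ≈ 0.120

Under noisy-OR, P(traffic spike | causes) = 1 − (1−0.073)·∏(1−qᵢ) over the active causes.
Sum P(traffic spike|·) weighted by the priors over the 4 (newsletter send, viral social-media post) configurations:
  P(traffic spike) = 0.073×0.933×0.554 + 0.843337×0.933×0.446 + 0.668134×0.067×0.554 + 0.943915×0.067×0.446
        = 0.037732 + 0.350928 + 0.024800 + 0.028206 = 0.441666
Keeping only the newsletter send-present terms gives 0.053006, so
  P(newsletter send | traffic spike) = 0.053006 / 0.441666 ≈ 0.120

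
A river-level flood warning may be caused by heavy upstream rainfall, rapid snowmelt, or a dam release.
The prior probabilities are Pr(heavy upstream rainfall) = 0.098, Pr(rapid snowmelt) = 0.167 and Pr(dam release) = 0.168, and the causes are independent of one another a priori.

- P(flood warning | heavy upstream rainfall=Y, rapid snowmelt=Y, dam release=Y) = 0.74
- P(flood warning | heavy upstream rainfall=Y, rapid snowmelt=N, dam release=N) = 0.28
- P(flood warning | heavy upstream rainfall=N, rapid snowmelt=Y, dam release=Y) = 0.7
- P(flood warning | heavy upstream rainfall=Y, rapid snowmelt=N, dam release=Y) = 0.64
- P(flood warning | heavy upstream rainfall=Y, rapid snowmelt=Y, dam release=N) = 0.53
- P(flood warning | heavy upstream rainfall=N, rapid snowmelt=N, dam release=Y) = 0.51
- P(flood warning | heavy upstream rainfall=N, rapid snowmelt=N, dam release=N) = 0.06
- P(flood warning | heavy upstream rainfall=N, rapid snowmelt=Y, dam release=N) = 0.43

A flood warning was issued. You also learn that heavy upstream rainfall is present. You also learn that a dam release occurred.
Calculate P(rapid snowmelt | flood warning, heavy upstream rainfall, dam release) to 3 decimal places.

For the numerator, keep only rapid snowmelt=true terms: 0.74·0.167 = 0.123580
The normalizing constant is 0.64·0.833 + 0.74·0.167 = 0.656700
Posterior = 0.123580 / 0.656700 ≈ 0.188

P(rapid snowmelt | flood warning, heavy upstream rainfall, dam release) ≈ 0.188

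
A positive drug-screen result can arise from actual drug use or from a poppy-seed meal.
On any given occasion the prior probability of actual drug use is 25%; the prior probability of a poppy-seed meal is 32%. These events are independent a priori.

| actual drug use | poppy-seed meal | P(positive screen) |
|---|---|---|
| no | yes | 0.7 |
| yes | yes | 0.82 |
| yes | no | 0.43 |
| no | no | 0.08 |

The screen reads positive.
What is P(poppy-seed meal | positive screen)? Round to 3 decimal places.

P(poppy-seed meal | positive screen) ≈ 0.672

P(positive screen) = 0.08×0.75×0.68 + 0.7×0.75×0.32 + 0.43×0.25×0.68 + 0.82×0.25×0.32 = 0.040800 + 0.168000 + 0.073100 + 0.065600 = 0.347500
Of this, 0.233600 comes from 0.168000 + 0.065600 (the poppy-seed meal=true cases).
So P(poppy-seed meal | positive screen) = 0.233600/0.347500 ≈ 0.672.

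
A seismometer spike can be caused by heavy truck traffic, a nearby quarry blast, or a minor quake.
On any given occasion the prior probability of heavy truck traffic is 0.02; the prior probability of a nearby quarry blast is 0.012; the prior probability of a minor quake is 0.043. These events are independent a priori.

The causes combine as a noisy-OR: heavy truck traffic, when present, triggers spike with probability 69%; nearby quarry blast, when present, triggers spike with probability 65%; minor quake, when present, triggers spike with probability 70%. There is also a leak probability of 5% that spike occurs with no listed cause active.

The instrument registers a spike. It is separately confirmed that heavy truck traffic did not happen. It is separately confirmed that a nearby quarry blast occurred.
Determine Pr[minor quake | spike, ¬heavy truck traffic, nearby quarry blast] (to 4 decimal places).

Under noisy-OR, P(spike | causes) = 1 − (1−0.05)·∏(1−qᵢ) over the active causes.
Weight on minor quake=true, given the evidence: 0.90025×0.043 = 0.038711
Denominator P(spike | ¬heavy truck traffic, nearby quarry blast): 0.6675×0.957 + 0.90025×0.043 = 0.677508
Posterior = 0.038711 / 0.677508 ≈ 0.0571

Pr[minor quake | spike, ¬heavy truck traffic, nearby quarry blast] ≈ 0.0571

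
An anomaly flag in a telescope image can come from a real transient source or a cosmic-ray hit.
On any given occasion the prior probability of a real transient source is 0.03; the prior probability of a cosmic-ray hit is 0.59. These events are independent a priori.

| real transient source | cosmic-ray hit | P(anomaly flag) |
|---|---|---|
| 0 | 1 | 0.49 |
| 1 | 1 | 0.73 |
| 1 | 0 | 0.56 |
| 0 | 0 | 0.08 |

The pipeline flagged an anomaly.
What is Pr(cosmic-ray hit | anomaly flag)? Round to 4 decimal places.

Pr(cosmic-ray hit | anomaly flag) ≈ 0.8834

Numerator (weight on configurations with cosmic-ray hit): 0.280427 + 0.012921 = 0.293348
Normalizer over all consistent configurations: 0.08·0.97·0.41 + 0.49·0.97·0.59 + 0.56·0.03·0.41 + 0.73·0.03·0.59 = 0.332052
P(cosmic-ray hit | anomaly flag) = 0.293348/0.332052 ≈ 0.8834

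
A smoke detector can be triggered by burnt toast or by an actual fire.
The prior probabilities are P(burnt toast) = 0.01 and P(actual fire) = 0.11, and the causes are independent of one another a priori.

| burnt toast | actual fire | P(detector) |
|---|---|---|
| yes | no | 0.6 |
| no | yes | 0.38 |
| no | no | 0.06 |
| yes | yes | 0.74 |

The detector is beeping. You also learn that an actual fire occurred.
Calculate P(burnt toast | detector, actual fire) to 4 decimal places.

P(burnt toast | detector, actual fire) ≈ 0.0193

By total probability over both values of burnt toast:
  P(detector | actual fire) = 0.38·0.99 + 0.74·0.01
        = 0.376200 + 0.007400 = 0.383600
The terms with burnt toast present sum to 0.007400, so
  P(burnt toast | detector, actual fire) = 0.007400 / 0.383600 ≈ 0.0193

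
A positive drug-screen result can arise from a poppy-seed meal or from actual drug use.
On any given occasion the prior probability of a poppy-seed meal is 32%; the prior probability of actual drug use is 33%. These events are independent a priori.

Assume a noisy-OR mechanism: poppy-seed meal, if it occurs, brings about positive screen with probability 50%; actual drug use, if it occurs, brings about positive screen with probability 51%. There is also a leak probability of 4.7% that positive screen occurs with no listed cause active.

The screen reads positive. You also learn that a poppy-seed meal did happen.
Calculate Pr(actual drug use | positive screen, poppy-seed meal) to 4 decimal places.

Pr(actual drug use | positive screen, poppy-seed meal) ≈ 0.4190

Under noisy-OR, P(positive screen | causes) = 1 − (1−0.047)·∏(1−qᵢ) over the active causes.
For the numerator, keep only actual drug use=true terms: 0.766515*0.33 = 0.252950
The normalizing constant is 0.5235*0.67 + 0.766515*0.33 = 0.603695
Posterior = 0.252950 / 0.603695 ≈ 0.4190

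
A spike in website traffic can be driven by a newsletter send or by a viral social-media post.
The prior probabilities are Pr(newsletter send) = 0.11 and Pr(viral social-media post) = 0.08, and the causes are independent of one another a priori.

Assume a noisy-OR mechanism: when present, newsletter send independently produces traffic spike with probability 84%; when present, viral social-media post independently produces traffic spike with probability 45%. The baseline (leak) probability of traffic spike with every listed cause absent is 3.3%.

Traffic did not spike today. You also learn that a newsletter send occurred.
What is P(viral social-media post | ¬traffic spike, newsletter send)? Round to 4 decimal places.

Under noisy-OR, P(traffic spike | causes) = 1 − (1−0.033)·∏(1−qᵢ) over the active causes.
Numerator (weight on configurations with viral social-media post): 0.085096*0.08 = 0.006808
Normalizer over all consistent configurations: 0.15472*0.92 + 0.085096*0.08 = 0.149150
P(viral social-media post | ¬traffic spike, newsletter send) = 0.006808/0.149150 ≈ 0.0456

P(viral social-media post | ¬traffic spike, newsletter send) ≈ 0.0456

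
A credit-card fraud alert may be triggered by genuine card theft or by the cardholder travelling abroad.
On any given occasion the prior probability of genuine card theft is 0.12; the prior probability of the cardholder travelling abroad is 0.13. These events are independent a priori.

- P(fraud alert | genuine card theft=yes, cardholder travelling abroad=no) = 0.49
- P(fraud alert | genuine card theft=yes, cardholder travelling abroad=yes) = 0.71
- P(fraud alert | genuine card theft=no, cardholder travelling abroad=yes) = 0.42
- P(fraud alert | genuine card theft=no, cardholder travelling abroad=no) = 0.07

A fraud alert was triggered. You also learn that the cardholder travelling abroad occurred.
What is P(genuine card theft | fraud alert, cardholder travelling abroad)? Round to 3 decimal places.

P(genuine card theft | fraud alert, cardholder travelling abroad) ≈ 0.187

P(fraud alert | cardholder travelling abroad) = 0.42×0.88 + 0.71×0.12 = 0.369600 + 0.085200 = 0.454800
Of this, 0.085200 comes from 0.71×0.12 (the genuine card theft=true cases).
P(genuine card theft | fraud alert, cardholder travelling abroad) = 0.085200 / 0.454800 ≈ 0.187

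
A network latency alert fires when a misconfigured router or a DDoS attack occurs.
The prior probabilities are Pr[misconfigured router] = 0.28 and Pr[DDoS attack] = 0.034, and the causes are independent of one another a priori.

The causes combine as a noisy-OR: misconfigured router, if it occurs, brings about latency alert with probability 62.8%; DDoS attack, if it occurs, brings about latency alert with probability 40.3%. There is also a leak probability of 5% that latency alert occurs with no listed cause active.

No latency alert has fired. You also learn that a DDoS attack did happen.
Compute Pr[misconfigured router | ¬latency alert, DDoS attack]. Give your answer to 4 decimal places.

Under noisy-OR, P(latency alert | causes) = 1 − (1−0.05)·∏(1−qᵢ) over the active causes.
Sum P(¬latency alert|·) weighted by the priors over both values of misconfigured router:
  P(¬latency alert | DDoS attack) = 0.56715*0.72 + 0.21098*0.28
        = 0.408348 + 0.059074 = 0.467422
The terms with misconfigured router present sum to 0.059074, so
  P(misconfigured router | ¬latency alert, DDoS attack) = 0.059074 / 0.467422 ≈ 0.1264

Pr[misconfigured router | ¬latency alert, DDoS attack] ≈ 0.1264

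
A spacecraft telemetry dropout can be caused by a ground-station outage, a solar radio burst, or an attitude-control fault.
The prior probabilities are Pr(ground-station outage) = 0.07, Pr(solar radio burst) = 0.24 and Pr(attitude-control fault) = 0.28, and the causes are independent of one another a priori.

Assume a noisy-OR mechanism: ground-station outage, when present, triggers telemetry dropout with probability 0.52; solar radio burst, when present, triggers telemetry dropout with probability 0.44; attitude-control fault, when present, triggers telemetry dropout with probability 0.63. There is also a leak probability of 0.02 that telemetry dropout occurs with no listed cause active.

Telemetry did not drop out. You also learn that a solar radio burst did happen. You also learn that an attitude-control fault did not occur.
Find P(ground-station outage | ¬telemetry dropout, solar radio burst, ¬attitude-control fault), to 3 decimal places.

P(ground-station outage | ¬telemetry dropout, solar radio burst, ¬attitude-control fault) ≈ 0.035

Under noisy-OR, P(telemetry dropout | causes) = 1 − (1−0.02)·∏(1−qᵢ) over the active causes.
For the numerator, keep only ground-station outage=true terms: 0.263424*0.07 = 0.018440
The normalizing constant is 0.5488*0.93 + 0.263424*0.07 = 0.528824
Posterior = 0.018440 / 0.528824 ≈ 0.035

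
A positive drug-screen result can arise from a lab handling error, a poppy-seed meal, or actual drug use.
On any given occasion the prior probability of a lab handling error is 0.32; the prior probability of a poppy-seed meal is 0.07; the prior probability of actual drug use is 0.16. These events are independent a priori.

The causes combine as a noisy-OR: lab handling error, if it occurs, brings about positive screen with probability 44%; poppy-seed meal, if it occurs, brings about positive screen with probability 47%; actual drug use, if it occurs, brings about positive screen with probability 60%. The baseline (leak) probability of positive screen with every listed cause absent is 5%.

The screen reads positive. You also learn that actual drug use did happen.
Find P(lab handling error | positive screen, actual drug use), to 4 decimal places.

Under noisy-OR, P(positive screen | causes) = 1 − (1−0.05)·∏(1−qᵢ) over the active causes.
Sum P(positive screen|·) weighted by the priors over the 4 (lab handling error, poppy-seed meal) configurations:
  P(positive screen | actual drug use) = 0.62×0.68×0.93 + 0.7986×0.68×0.07 + 0.7872×0.32×0.93 + 0.887216×0.32×0.07
        = 0.392088 + 0.038013 + 0.234271 + 0.019874 = 0.684246
The terms with lab handling error present sum to 0.254145, so
  P(lab handling error | positive screen, actual drug use) = 0.254145 / 0.684246 ≈ 0.3714

P(lab handling error | positive screen, actual drug use) ≈ 0.3714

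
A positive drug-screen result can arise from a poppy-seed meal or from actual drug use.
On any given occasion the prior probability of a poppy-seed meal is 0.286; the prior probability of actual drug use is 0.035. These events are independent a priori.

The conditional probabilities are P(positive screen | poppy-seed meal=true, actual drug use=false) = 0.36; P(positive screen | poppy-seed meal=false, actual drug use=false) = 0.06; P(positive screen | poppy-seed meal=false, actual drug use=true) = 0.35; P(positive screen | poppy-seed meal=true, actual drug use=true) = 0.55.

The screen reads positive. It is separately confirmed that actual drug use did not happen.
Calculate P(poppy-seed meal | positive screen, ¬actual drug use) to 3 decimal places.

P(poppy-seed meal | positive screen, ¬actual drug use) ≈ 0.706

P(positive screen | ¬actual drug use) = 0.06×0.714 + 0.36×0.286 = 0.042840 + 0.102960 = 0.145800
Of this, 0.102960 comes from 0.36×0.286 (the poppy-seed meal=true cases).
P(poppy-seed meal | positive screen, ¬actual drug use) = 0.102960 / 0.145800 ≈ 0.706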